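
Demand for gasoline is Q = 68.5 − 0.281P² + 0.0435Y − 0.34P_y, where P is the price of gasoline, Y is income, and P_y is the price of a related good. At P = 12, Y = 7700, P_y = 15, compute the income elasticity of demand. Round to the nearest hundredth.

Evaluating quantity at (P, Y, P_y) gives Q = 68.5 − 0.281(12)² + 0.0435(7700) − 0.34(15) = 68.5 − 40.464 + 334.95 − 5.1 = 357.886.
∂Q/∂Y = +0.0435, so E_I = 0.0435·(7700/357.886) ≈ 0.94.
E_I ∈ (0,1): normal good (necessity).

0.94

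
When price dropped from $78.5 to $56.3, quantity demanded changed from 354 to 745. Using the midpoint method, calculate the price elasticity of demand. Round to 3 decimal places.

%ΔQ = (745 − 354)/[(354 + 745)/2] = 391/549.5 ≈ 0.7116.
%ΔP = (56.3 − 78.5)/[(78.5 + 56.3)/2] = -22.2/67.4 ≈ -0.3294.
Arc elasticity E = %ΔQ/%ΔP ≈ 0.7116/-0.3294 ≈ -2.160.
|E| > 1: demand is elastic over this range.

-2.160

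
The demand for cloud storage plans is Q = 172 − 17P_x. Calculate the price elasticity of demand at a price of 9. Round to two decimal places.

At P_x = 9, Q = 19.
dQ/dP_x = −17.
Point elasticity E = (dQ/dP_x)·(P_x/Q) = -17 × 9/19 ≈ -8.05.
|E| > 1, so demand is elastic at this price.

-8.05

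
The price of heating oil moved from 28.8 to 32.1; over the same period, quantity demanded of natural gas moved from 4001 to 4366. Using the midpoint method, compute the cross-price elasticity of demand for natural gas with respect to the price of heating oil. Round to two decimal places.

%ΔQ_x = (4366 − 4001)/[(4001+4366)/2] = 365/4183.5 ≈ 0.0872.
%ΔP_y = (32.1 − 28.8)/[(28.8+32.1)/2] ≈ 0.1084.
E_xy = 0.0872/0.1084 ≈ 0.81.
E_xy > 0, so natural gas and heating oil are substitutes.

0.81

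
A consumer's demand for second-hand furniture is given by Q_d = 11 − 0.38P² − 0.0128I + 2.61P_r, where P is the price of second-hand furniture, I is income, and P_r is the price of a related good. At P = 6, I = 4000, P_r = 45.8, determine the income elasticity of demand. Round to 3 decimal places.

At the given point, Q_d = 11 − 0.38(6)² − 0.0128(4000) + 2.61(45.8) = 11 − 13.68 − 51.2 + 119.538 = 65.658.
∂Q_d/∂I = −0.0128, so E_I = -0.0128·(4000/65.658) ≈ -0.780.
E_I < 0: inferior good.

-0.780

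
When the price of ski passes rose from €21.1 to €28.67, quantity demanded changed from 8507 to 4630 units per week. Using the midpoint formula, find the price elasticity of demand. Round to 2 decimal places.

-1.94

%ΔQ = (4630 − 8507)/[(8507 + 4630)/2] = -3877/6568.5 ≈ -0.5902.
%ΔP = (28.67 − 21.1)/[(21.1 + 28.67)/2] = 7.57/24.885 ≈ 0.3042.
Arc elasticity E = %ΔQ/%ΔP ≈ -0.5902/0.3042 ≈ -1.94.
|E| > 1: demand is elastic over this range.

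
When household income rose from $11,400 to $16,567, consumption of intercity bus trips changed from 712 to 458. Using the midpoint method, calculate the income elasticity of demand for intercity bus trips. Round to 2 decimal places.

%ΔQ = (458 − 712)/[(712+458)/2] = -254/585 ≈ -0.4342.
%ΔY = (16,567 − 11,400)/[(11,400+16,567)/2] = 5167/13983.5 ≈ 0.3695.
E_I = %ΔQ/%ΔY ≈ -1.18.
E_I < 0: inferior good.

-1.18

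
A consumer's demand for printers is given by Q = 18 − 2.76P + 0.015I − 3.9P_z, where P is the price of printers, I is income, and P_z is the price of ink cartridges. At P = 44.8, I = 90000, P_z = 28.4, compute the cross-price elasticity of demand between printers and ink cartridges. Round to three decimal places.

Evaluating quantity at (P, I, P_z) gives Q = 18 − 2.76(44.8) + 0.015(90000) − 3.9(28.4) = 18 − 123.648 + 1350 − 110.76 = 1133.592.
∂Q/∂P_z = −3.9, so E_xy = -3.9·(28.4/1133.592) ≈ -0.098.
E_xy < 0: the goods are complements.

-0.098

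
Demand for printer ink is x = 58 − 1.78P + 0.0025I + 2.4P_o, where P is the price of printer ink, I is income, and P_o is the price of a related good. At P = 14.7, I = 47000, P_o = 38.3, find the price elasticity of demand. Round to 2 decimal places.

-0.11

x = 58 − 1.78(14.7) + 0.0025(47000) + 2.4(38.3) = 58 − 26.166 + 117.5 + 91.92 = 241.254.
∂x/∂P = −1.78, so E_p = (−1.78)·(14.7/241.254) ≈ -0.11.
|E_p| < 1: demand is inelastic.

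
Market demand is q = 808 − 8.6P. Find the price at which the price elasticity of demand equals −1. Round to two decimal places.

For linear demand q = a − bP, E = −bP/(a − bP). |E| = 1 ⇒ bP = a − bP ⇒ P = a/(2b).
P = 808/(2·8.6) ≈ 46.98.

46.98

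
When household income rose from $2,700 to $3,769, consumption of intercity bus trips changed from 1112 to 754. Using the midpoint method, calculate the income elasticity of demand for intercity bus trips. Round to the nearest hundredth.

-1.16

%ΔQ = (754 − 1112)/[(1112+754)/2] = -358/933 ≈ -0.3837.
%ΔI = (3,769 − 2,700)/[(2,700+3,769)/2] = 1069/3234.5 ≈ 0.3305.
E_I = %ΔQ/%ΔI ≈ -1.16.
E_I < 0: inferior good.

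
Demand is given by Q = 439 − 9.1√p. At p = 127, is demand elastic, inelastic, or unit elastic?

At p = 127, Q = 336.4482.
dQ/dp = −9.1/(2√p) = −9.1/(2·11.2694).
Point elasticity E = (dQ/dp)·(p/Q) = -0.4037 × 127/336.4482 ≈ -0.152.
|E| ≈ 0.152 < 1, so demand is inelastic.

inelastic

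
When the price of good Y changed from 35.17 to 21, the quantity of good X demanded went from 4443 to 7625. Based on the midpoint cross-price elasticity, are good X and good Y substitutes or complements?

%ΔQ_x = (7625 − 4443)/[(4443+7625)/2] = 3182/6034 ≈ 0.5273.
%ΔP_y = (21 − 35.17)/[(35.17+21)/2] ≈ -0.5045.
E_xy = 0.5273/-0.5045 ≈ -1.045.
E_xy < 0, so the goods are complements.

complements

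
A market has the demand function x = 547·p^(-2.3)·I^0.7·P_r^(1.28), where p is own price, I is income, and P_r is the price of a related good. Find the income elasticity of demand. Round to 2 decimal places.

0.70

For a Cobb–Douglas (constant-elasticity) form x = A·I^α·…, the elasticity with respect to I equals the exponent α at every point.
Here the exponent on I is 0.7, so the income elasticity of demand is 0.70.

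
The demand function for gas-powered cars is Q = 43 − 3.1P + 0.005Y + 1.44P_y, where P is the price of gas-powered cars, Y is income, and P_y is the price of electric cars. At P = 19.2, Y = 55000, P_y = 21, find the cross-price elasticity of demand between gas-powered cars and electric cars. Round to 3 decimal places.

Evaluating quantity at (P, Y, P_y) gives Q = 43 − 3.1(19.2) + 0.005(55000) + 1.44(21) = 43 − 59.52 + 275 + 30.24 = 288.72.
∂Q/∂P_y = +1.44, so E_xy = 1.44·(21/288.72) ≈ 0.105.
E_xy > 0: the goods are substitutes.

0.105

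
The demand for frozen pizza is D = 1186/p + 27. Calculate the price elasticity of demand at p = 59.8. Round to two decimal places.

At p = 59.8, D = 46.8328.
dD/dp = −1186/p² = −0.3317.
Point elasticity E = (dD/dp)·(p/D) = -0.3317 × 59.8/46.8328 ≈ -0.42.
|E| < 1, so demand is inelastic at this price.

-0.42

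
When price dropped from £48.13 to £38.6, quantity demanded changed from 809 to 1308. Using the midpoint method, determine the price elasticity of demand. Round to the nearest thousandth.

-2.145

%ΔQ = (1308 − 809)/[(809 + 1308)/2] = 499/1058.5 ≈ 0.4714.
%Δp = (38.6 − 48.13)/[(48.13 + 38.6)/2] = -9.53/43.365 ≈ -0.2198.
Arc elasticity E = %ΔQ/%Δp ≈ 0.4714/-0.2198 ≈ -2.145.
|E| > 1: demand is elastic over this range.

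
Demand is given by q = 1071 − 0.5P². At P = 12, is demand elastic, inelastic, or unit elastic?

inelastic

At P = 12, q = 999.
dq/dP = −2·0.5·P = −12.
Point elasticity E = (dq/dP)·(P/q) = -12 × 12/999 ≈ -0.144.
|E| ≈ 0.144 < 1, so demand is inelastic.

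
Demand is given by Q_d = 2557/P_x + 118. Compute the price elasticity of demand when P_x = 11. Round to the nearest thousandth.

At P_x = 11, Q_d = 350.4545.
dQ_d/dP_x = −2557/P_x² = −21.1322.
Point elasticity E = (dQ_d/dP_x)·(P_x/Q_d) = -21.1322 × 11/350.4545 ≈ -0.663.
|E| < 1, so demand is inelastic at this price.

-0.663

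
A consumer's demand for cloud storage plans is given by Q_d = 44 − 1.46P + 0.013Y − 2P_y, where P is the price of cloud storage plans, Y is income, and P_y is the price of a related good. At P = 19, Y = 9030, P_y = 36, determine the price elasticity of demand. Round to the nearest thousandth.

First evaluate Q_d: 44 − 1.46(19) + 0.013(9030) − 2(36) = 44 − 27.74 + 117.39 − 72 = 61.65.
∂Q_d/∂P = −1.46, so E_p = (−1.46)·(19/61.65) ≈ -0.450.
|E_p| < 1: demand is inelastic.

-0.450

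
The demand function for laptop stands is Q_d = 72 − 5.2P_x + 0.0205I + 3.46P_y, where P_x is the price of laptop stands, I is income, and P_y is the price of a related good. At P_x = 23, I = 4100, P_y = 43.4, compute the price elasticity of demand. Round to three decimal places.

-0.641

At the given point, Q_d = 72 − 5.2(23) + 0.0205(4100) + 3.46(43.4) = 72 − 119.6 + 84.05 + 150.164 = 186.614.
∂Q_d/∂P_x = −5.2, so E_p = (−5.2)·(23/186.614) ≈ -0.641.
|E_p| < 1: demand is inelastic.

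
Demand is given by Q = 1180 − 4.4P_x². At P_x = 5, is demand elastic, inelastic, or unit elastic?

At P_x = 5, Q = 1070.
dQ/dP_x = −2·4.4·P_x = −44.
Point elasticity E = (dQ/dP_x)·(P_x/Q) = -44 × 5/1070 ≈ -0.206.
|E| ≈ 0.206 < 1, so demand is inelastic.

inelastic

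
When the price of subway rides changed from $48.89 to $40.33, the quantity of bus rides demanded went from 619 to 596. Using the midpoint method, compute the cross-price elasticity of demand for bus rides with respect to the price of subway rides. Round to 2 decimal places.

0.20

%ΔQ_x = (596 − 619)/[(619+596)/2] = -23/607.5 ≈ -0.0379.
%ΔP_y = (40.33 − 48.89)/[(48.89+40.33)/2] ≈ -0.1919.
E_xy = -0.0379/-0.1919 ≈ 0.20.
E_xy > 0, so bus rides and subway rides are substitutes.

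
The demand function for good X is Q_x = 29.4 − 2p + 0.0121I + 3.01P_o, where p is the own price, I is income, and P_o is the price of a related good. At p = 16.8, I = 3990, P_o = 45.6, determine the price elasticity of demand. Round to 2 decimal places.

At the given point, Q_x = 29.4 − 2(16.8) + 0.0121(3990) + 3.01(45.6) = 29.4 − 33.6 + 48.279 + 137.256 = 181.335.
∂Q_x/∂p = −2, so E_p = (−2)·(16.8/181.335) ≈ -0.19.
|E_p| < 1: demand is inelastic.

-0.19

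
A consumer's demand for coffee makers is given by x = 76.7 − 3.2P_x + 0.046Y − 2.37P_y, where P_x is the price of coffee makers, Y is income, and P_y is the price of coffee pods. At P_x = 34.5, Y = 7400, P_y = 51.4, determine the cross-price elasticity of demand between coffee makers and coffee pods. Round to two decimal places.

Evaluating quantity at (P_x, Y, P_y) gives x = 76.7 − 3.2(34.5) + 0.046(7400) − 2.37(51.4) = 76.7 − 110.4 + 340.4 − 121.818 = 184.882.
∂x/∂P_y = −2.37, so E_xy = -2.37·(51.4/184.882) ≈ -0.66.
E_xy < 0: the goods are complements.

-0.66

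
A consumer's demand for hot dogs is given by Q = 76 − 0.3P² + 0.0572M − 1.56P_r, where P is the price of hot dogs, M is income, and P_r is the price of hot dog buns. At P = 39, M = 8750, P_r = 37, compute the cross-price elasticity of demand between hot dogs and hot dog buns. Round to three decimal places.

-0.924

Evaluating quantity at (P, M, P_r) gives Q = 76 − 0.3(39)² + 0.0572(8750) − 1.56(37) = 76 − 456.3 + 500.5 − 57.72 = 62.48.
∂Q/∂P_r = −1.56, so E_xy = -1.56·(37/62.48) ≈ -0.924.
E_xy < 0: the goods are complements.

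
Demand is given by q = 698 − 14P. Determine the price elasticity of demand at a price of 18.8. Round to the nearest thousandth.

At P = 18.8, q = 434.8.
dq/dP = −14.
Point elasticity E = (dq/dP)·(P/q) = -14 × 18.8/434.8 ≈ -0.605.
|E| < 1, so demand is inelastic at this price.

-0.605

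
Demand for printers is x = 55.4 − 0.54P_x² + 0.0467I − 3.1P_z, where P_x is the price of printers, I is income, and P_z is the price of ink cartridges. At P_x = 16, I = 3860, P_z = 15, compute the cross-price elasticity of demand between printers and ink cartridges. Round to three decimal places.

First evaluate x: 55.4 − 0.54(16)² + 0.0467(3860) − 3.1(15) = 55.4 − 138.24 + 180.262 − 46.5 = 50.922.
∂x/∂P_z = −3.1, so E_xy = -3.1·(15/50.922) ≈ -0.913.
E_xy < 0: the goods are complements.

-0.913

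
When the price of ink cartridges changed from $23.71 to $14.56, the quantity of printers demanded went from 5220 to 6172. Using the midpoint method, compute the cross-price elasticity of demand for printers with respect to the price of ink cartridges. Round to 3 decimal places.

-0.350

%ΔQ_x = (6172 − 5220)/[(5220+6172)/2] = 952/5696 ≈ 0.1671.
%ΔP_y = (14.56 − 23.71)/[(23.71+14.56)/2] ≈ -0.4782.
E_xy = 0.1671/-0.4782 ≈ -0.350.
E_xy < 0, so printers and ink cartridges are complements.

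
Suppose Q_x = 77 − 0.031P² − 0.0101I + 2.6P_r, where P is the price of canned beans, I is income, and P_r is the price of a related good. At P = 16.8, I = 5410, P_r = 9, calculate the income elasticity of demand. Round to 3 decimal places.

Evaluating quantity at (P, I, P_r) gives Q_x = 77 − 0.031(16.8)² − 0.0101(5410) + 2.6(9) = 77 − 8.7494 − 54.641 + 23.4 = 37.0096.
∂Q_x/∂I = −0.0101, so E_I = -0.0101·(5410/37.0096) ≈ -1.476.
E_I < 0: inferior good.

-1.476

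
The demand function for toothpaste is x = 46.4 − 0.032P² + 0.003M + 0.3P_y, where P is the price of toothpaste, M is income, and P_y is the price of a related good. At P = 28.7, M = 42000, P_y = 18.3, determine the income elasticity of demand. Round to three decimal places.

x = 46.4 − 0.032(28.7)² + 0.003(42000) + 0.3(18.3) = 46.4 − 26.3581 + 126 + 5.49 = 151.5319.
∂x/∂M = +0.003, so E_I = 0.003·(42000/151.5319) ≈ 0.832.
E_I ∈ (0,1): normal good (necessity).

0.832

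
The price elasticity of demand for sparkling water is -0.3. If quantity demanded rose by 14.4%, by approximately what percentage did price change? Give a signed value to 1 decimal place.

-48.0

%ΔQ ≈ E × %ΔP ⇒ %ΔP = %ΔQ / E = (14.4%)/(-0.3) = -48.0%.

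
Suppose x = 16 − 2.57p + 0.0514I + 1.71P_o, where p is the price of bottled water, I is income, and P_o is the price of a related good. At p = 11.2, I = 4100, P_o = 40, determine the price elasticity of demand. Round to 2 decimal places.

x = 16 − 2.57(11.2) + 0.0514(4100) + 1.71(40) = 16 − 28.784 + 210.74 + 68.4 = 266.356.
∂x/∂p = −2.57, so E_p = (−2.57)·(11.2/266.356) ≈ -0.11.
|E_p| < 1: demand is inelastic.

-0.11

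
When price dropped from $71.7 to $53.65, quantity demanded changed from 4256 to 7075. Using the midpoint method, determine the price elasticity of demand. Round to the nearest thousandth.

-1.728

%ΔQ = (7075 − 4256)/[(4256 + 7075)/2] = 2819/5665.5 ≈ 0.4976.
%Δp = (53.65 − 71.7)/[(71.7 + 53.65)/2] = -18.05/62.675 ≈ -0.2880.
Arc elasticity E = %ΔQ/%Δp ≈ 0.4976/-0.2880 ≈ -1.728.
|E| > 1: demand is elastic over this range.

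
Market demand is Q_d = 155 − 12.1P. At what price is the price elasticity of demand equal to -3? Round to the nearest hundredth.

Set −bP/(a − bP) = −3 ⇒ bP = 3(a − bP) ⇒ bP(1+3) = 3·a.
P = 3·155/(12.1·4) ≈ 9.61.

9.61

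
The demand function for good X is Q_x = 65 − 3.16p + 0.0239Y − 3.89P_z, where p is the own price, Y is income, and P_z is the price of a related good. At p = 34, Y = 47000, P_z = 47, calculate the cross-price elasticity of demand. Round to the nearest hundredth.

-0.20

Q_x = 65 − 3.16(34) + 0.0239(47000) − 3.89(47) = 65 − 107.44 + 1123.3 − 182.83 = 898.03.
∂Q_x/∂P_z = −3.89, so E_xy = -3.89·(47/898.03) ≈ -0.20.
E_xy < 0: the goods are complements.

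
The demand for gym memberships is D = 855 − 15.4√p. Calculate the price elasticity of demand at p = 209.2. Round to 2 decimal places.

-0.18

At p = 209.2, D = 632.2583.
dD/dp = −15.4/(2√p) = −15.4/(2·14.4637).
Point elasticity E = (dD/dp)·(p/D) = -0.5324 × 209.2/632.2583 ≈ -0.18.
|E| < 1, so demand is inelastic at this price.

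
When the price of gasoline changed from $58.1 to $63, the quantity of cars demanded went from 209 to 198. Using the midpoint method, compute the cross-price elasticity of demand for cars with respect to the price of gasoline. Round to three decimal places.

%ΔQ_x = (198 − 209)/[(209+198)/2] = -11/203.5 ≈ -0.0541.
%ΔP_y = (63 − 58.1)/[(58.1+63)/2] ≈ 0.0809.
E_xy = -0.0541/0.0809 ≈ -0.668.
E_xy < 0, so cars and gasoline are complements.

-0.668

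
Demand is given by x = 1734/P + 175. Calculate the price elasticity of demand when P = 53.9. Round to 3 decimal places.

-0.155

At P = 53.9, x = 207.1707.
dx/dP = −1734/P² = −0.5969.
Point elasticity E = (dx/dP)·(P/x) = -0.5969 × 53.9/207.1707 ≈ -0.155.
|E| < 1, so demand is inelastic at this price.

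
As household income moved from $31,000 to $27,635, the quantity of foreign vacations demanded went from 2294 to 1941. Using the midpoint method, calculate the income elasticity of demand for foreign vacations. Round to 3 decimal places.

%ΔQ = (1941 − 2294)/[(2294+1941)/2] = -353/2117.5 ≈ -0.1667.
%ΔY = (27,635 − 31,000)/[(31,000+27,635)/2] = -3365/29317.5 ≈ -0.1148.
E_I = %ΔQ/%ΔY ≈ 1.452.
E_I > 1: normal good (luxury).

1.452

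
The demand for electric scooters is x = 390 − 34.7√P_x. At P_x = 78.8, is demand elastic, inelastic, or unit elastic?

At P_x = 78.8, x = 81.9703.
dx/dP_x = −34.7/(2√P_x) = −34.7/(2·8.8769).
Point elasticity E = (dx/dP_x)·(P_x/x) = -1.9545 × 78.8/81.9703 ≈ -1.879.
|E| ≈ 1.879 > 1, so demand is elastic.

elastic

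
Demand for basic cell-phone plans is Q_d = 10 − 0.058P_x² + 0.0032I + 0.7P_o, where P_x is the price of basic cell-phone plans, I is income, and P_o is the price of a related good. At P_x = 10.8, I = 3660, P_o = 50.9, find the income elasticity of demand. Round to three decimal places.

0.232

Q_d = 10 − 0.058(10.8)² + 0.0032(3660) + 0.7(50.9) = 10 − 6.7651 + 11.712 + 35.63 = 50.5769.
∂Q_d/∂I = +0.0032, so E_I = 0.0032·(3660/50.5769) ≈ 0.232.
E_I ∈ (0,1): normal good (necessity).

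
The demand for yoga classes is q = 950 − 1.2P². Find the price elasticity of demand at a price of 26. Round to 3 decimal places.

At P = 26, q = 138.8.
dq/dP = −2·1.2·P = −62.4.
Point elasticity E = (dq/dP)·(P/q) = -62.4 × 26/138.8 ≈ -11.689.
|E| > 1, so demand is elastic at this price.

-11.689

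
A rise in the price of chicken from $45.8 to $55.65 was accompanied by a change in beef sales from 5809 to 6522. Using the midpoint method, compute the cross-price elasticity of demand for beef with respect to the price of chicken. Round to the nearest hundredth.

0.60

%ΔQ_x = (6522 − 5809)/[(5809+6522)/2] = 713/6165.5 ≈ 0.1156.
%ΔP_y = (55.65 − 45.8)/[(45.8+55.65)/2] ≈ 0.1942.
E_xy = 0.1156/0.1942 ≈ 0.60.
E_xy > 0, so beef and chicken are substitutes.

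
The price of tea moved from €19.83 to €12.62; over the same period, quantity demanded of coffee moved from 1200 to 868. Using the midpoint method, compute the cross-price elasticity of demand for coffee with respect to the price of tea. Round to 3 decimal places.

%ΔQ_x = (868 − 1200)/[(1200+868)/2] = -332/1034 ≈ -0.3211.
%ΔP_y = (12.62 − 19.83)/[(19.83+12.62)/2] ≈ -0.4444.
E_xy = -0.3211/-0.4444 ≈ 0.723.
E_xy > 0, so coffee and tea are substitutes.

0.723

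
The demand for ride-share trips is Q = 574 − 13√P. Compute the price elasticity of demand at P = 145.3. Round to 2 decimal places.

At P = 145.3, Q = 417.2974.
dQ/dP = −13/(2√P) = −13/(2·12.054).
Point elasticity E = (dQ/dP)·(P/Q) = -0.5392 × 145.3/417.2974 ≈ -0.19.
|E| < 1, so demand is inelastic at this price.

-0.19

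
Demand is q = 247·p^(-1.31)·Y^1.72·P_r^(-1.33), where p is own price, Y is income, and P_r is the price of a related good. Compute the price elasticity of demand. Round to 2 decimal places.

-1.31

For a Cobb–Douglas (constant-elasticity) form q = A·p^α·…, the elasticity with respect to p equals the exponent α at every point.
Here the exponent on p is -1.31, so the price elasticity of demand is -1.31.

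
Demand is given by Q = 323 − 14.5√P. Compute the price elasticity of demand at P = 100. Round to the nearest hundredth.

-0.41

At P = 100, Q = 178.
dQ/dP = −14.5/(2√P) = −14.5/(2·10).
Point elasticity E = (dQ/dP)·(P/Q) = -0.725 × 100/178 ≈ -0.41.
|E| < 1, so demand is inelastic at this price.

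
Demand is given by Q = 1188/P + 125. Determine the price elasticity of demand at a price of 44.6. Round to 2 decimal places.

At P = 44.6, Q = 151.6368.
dQ/dP = −1188/P² = −0.5972.
Point elasticity E = (dQ/dP)·(P/Q) = -0.5972 × 44.6/151.6368 ≈ -0.18.
|E| < 1, so demand is inelastic at this price.

-0.18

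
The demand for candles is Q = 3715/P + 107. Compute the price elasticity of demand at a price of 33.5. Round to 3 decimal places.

-0.509

At P = 33.5, Q = 217.8955.
dQ/dP = −3715/P² = −3.3103.
Point elasticity E = (dQ/dP)·(P/Q) = -3.3103 × 33.5/217.8955 ≈ -0.509.
|E| < 1, so demand is inelastic at this price.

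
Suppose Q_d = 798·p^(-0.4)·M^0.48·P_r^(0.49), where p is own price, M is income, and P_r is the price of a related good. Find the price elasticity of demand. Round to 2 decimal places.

-0.40

For a Cobb–Douglas (constant-elasticity) form Q_d = A·p^α·…, the elasticity with respect to p equals the exponent α at every point.
Here the exponent on p is -0.4, so the price elasticity of demand is -0.40.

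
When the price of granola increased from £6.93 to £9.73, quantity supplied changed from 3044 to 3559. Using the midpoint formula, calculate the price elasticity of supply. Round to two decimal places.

%Δq = (3559 − 3044)/[(3044 + 3559)/2] = 515/3301.5 ≈ 0.1560.
%ΔP = (9.73 − 6.93)/[(6.93 + 9.73)/2] = 2.8/8.33 ≈ 0.3361.
Arc elasticity E = %Δq/%ΔP ≈ 0.1560/0.3361 ≈ 0.46.
|E| < 1: supply is inelastic over this range.

0.46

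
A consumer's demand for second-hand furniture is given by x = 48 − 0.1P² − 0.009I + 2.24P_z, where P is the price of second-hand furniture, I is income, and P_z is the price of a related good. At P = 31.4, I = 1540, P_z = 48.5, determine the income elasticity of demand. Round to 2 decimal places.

-0.31

First evaluate x: 48 − 0.1(31.4)² − 0.009(1540) + 2.24(48.5) = 48 − 98.596 − 13.86 + 108.64 = 44.184.
∂x/∂I = −0.009, so E_I = -0.009·(1540/44.184) ≈ -0.31.
E_I < 0: inferior good.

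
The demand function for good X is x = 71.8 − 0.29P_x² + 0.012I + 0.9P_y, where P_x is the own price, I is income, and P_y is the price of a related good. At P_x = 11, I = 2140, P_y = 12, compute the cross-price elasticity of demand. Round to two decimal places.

Evaluating quantity at (P_x, I, P_y) gives x = 71.8 − 0.29(11)² + 0.012(2140) + 0.9(12) = 71.8 − 35.09 + 25.68 + 10.8 = 73.19.
∂x/∂P_y = +0.9, so E_xy = 0.9·(12/73.19) ≈ 0.15.
E_xy > 0: the goods are substitutes.

0.15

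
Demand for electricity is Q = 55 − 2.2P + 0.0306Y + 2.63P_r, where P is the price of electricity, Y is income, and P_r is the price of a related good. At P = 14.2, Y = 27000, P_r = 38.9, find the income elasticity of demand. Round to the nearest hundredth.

0.87

Substituting, Q = 55 − 2.2(14.2) + 0.0306(27000) + 2.63(38.9) = 55 − 31.24 + 826.2 + 102.307 = 952.267.
∂Q/∂Y = +0.0306, so E_I = 0.0306·(27000/952.267) ≈ 0.87.
E_I ∈ (0,1): normal good (necessity).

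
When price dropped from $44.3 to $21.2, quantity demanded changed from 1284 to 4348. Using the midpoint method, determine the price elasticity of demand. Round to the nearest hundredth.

%ΔQ = (4348 − 1284)/[(1284 + 4348)/2] = 3064/2816 ≈ 1.0881.
%ΔP = (21.2 − 44.3)/[(44.3 + 21.2)/2] = -23.1/32.75 ≈ -0.7053.
Arc elasticity E = %ΔQ/%ΔP ≈ 1.0881/-0.7053 ≈ -1.54.
|E| > 1: demand is elastic over this range.

-1.54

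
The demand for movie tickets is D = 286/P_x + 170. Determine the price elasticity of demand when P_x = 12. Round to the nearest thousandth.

At P_x = 12, D = 193.8333.
dD/dP_x = −286/P_x² = −1.9861.
Point elasticity E = (dD/dP_x)·(P_x/D) = -1.9861 × 12/193.8333 ≈ -0.123.
|E| < 1, so demand is inelastic at this price.

-0.123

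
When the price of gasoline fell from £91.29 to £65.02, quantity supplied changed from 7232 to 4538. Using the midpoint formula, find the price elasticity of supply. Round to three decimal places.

1.362

%ΔQ = (4538 − 7232)/[(7232 + 4538)/2] = -2694/5885 ≈ -0.4578.
%ΔP = (65.02 − 91.29)/[(91.29 + 65.02)/2] = -26.27/78.155 ≈ -0.3361.
Arc elasticity E = %ΔQ/%ΔP ≈ -0.4578/-0.3361 ≈ 1.362.
|E| > 1: supply is elastic over this range.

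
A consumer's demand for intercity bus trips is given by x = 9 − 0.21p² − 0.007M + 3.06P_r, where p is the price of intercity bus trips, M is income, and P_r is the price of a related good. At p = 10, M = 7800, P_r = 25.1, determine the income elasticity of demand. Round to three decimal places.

Substituting, x = 9 − 0.21(10)² − 0.007(7800) + 3.06(25.1) = 9 − 21 − 54.6 + 76.806 = 10.206.
∂x/∂M = −0.007, so E_I = -0.007·(7800/10.206) ≈ -5.350.
E_I < 0: inferior good.

-5.350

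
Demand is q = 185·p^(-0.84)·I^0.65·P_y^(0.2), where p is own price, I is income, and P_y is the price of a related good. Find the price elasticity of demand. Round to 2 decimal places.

For a Cobb–Douglas (constant-elasticity) form q = A·p^α·…, the elasticity with respect to p equals the exponent α at every point.
Here the exponent on p is -0.84, so the price elasticity of demand is -0.84.

-0.84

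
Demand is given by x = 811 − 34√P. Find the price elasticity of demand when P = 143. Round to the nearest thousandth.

At P = 143, x = 404.4191.
dx/dP = −34/(2√P) = −34/(2·11.9583).
Point elasticity E = (dx/dP)·(P/x) = -1.4216 × 143/404.4191 ≈ -0.503.
|E| < 1, so demand is inelastic at this price.

-0.503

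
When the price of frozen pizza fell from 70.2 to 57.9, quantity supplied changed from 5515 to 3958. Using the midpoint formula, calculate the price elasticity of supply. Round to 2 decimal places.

1.71

%Δq = (3958 − 5515)/[(5515 + 3958)/2] = -1557/4736.5 ≈ -0.3287.
%Δp = (57.9 − 70.2)/[(70.2 + 57.9)/2] = -12.3/64.05 ≈ -0.1920.
Arc elasticity E = %Δq/%Δp ≈ -0.3287/-0.1920 ≈ 1.71.
|E| > 1: supply is elastic over this range.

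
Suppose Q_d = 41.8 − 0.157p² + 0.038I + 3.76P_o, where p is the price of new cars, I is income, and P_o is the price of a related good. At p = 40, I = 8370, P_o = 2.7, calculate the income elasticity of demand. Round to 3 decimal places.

2.677

First evaluate Q_d: 41.8 − 0.157(40)² + 0.038(8370) + 3.76(2.7) = 41.8 − 251.2 + 318.06 + 10.152 = 118.812.
∂Q_d/∂I = +0.038, so E_I = 0.038·(8370/118.812) ≈ 2.677.
E_I > 1: normal good (luxury).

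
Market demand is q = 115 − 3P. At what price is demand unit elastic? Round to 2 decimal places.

19.17

For linear demand q = a − bP, E = −bP/(a − bP). |E| = 1 ⇒ bP = a − bP ⇒ P = a/(2b).
P = 115/(2·3) ≈ 19.17.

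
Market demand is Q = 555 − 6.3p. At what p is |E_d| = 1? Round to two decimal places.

For linear demand Q = a − bp, E = −bp/(a − bp). |E| = 1 ⇒ bp = a − bp ⇒ p = a/(2b).
p = 555/(2·6.3) ≈ 44.05.

44.05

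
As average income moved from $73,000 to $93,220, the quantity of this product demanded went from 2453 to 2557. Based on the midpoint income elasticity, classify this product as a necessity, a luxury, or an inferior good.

%ΔQ = (2557 − 2453)/[(2453+2557)/2] = 104/2505 ≈ 0.0415.
%ΔM = (93,220 − 73,000)/[(73,000+93,220)/2] = 20220/83110 ≈ 0.2433.
E_I = %ΔQ/%ΔM ≈ 0.171.
E_I ∈ (0,1): normal good (necessity).

necessity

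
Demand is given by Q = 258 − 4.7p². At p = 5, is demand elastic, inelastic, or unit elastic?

elastic

At p = 5, Q = 140.5.
dQ/dp = −2·4.7·p = −47.
Point elasticity E = (dQ/dp)·(p/Q) = -47 × 5/140.5 ≈ -1.673.
|E| ≈ 1.673 > 1, so demand is elastic.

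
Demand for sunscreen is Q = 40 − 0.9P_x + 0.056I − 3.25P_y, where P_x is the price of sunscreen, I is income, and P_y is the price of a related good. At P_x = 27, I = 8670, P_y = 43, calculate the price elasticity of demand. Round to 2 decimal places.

-0.07

Evaluating quantity at (P_x, I, P_y) gives Q = 40 − 0.9(27) + 0.056(8670) − 3.25(43) = 40 − 24.3 + 485.52 − 139.75 = 361.47.
∂Q/∂P_x = −0.9, so E_p = (−0.9)·(27/361.47) ≈ -0.07.
|E_p| < 1: demand is inelastic.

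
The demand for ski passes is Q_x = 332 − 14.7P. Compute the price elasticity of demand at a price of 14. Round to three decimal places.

At P = 14, Q_x = 126.2.
dQ_x/dP = −14.7.
Point elasticity E = (dQ_x/dP)·(P/Q_x) = -14.7 × 14/126.2 ≈ -1.631.
|E| > 1, so demand is elastic at this price.

-1.631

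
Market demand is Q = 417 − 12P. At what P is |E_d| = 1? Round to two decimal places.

For linear demand Q = a − bP, E = −bP/(a − bP). |E| = 1 ⇒ bP = a − bP ⇒ P = a/(2b).
P = 417/(2·12) ≈ 17.38.

17.38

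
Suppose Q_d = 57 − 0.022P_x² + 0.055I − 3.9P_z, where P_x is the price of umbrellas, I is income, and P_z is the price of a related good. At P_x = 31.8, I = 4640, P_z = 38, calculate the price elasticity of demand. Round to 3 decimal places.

Substituting, Q_d = 57 − 0.022(31.8)² + 0.055(4640) − 3.9(38) = 57 − 22.2473 + 255.2 − 148.2 = 141.7527.
∂Q_d/∂P_x = −2·0.022·P_x = -1.3992, so E_p = -1.3992·(31.8/141.7527) ≈ -0.314.
|E_p| < 1: demand is inelastic.

-0.314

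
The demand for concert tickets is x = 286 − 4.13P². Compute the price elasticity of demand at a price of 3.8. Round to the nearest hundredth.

-0.53

At P = 3.8, x = 226.3628.
dx/dP = −2·4.13·P = −31.388.
Point elasticity E = (dx/dP)·(P/x) = -31.388 × 3.8/226.3628 ≈ -0.53.
|E| < 1, so demand is inelastic at this price.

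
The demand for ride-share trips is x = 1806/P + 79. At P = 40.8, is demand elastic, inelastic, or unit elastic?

inelastic

At P = 40.8, x = 123.2647.
dx/dP = −1806/P² = −1.0849.
Point elasticity E = (dx/dP)·(P/x) = -1.0849 × 40.8/123.2647 ≈ -0.359.
|E| ≈ 0.359 < 1, so demand is inelastic.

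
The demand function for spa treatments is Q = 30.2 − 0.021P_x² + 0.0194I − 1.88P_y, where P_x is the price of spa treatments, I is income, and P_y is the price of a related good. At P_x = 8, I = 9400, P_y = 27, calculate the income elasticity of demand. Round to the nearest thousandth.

First evaluate Q: 30.2 − 0.021(8)² + 0.0194(9400) − 1.88(27) = 30.2 − 1.344 + 182.36 − 50.76 = 160.456.
∂Q/∂I = +0.0194, so E_I = 0.0194·(9400/160.456) ≈ 1.137.
E_I > 1: normal good (luxury).

1.137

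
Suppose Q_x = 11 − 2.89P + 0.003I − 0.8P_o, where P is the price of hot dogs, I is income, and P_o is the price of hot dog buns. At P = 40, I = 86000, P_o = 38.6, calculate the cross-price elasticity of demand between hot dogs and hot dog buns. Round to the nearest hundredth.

Q_x = 11 − 2.89(40) + 0.003(86000) − 0.8(38.6) = 11 − 115.6 + 258 − 30.88 = 122.52.
∂Q_x/∂P_o = −0.8, so E_xy = -0.8·(38.6/122.52) ≈ -0.25.
E_xy < 0: the goods are complements.

-0.25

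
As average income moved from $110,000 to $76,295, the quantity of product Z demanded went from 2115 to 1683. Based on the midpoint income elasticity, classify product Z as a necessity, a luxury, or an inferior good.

%ΔQ = (1683 − 2115)/[(2115+1683)/2] = -432/1899 ≈ -0.2275.
%ΔI = (76,295 − 110,000)/[(110,000+76,295)/2] = -33705/93147.5 ≈ -0.3618.
E_I = %ΔQ/%ΔI ≈ 0.629.
E_I ∈ (0,1): normal good (necessity).

necessity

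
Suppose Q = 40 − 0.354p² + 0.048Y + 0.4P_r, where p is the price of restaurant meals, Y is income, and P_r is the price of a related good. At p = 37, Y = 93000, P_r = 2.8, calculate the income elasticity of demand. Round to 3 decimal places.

Evaluating quantity at (p, Y, P_r) gives Q = 40 − 0.354(37)² + 0.048(93000) + 0.4(2.8) = 40 − 484.626 + 4464 + 1.12 = 4020.494.
∂Q/∂Y = +0.048, so E_I = 0.048·(93000/4020.494) ≈ 1.110.
E_I > 1: normal good (luxury).

1.110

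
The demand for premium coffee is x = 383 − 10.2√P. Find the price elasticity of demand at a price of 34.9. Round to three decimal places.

At P = 34.9, x = 322.7423.
dx/dP = −10.2/(2√P) = −10.2/(2·5.9076).
Point elasticity E = (dx/dP)·(P/x) = -0.8633 × 34.9/322.7423 ≈ -0.093.
|E| < 1, so demand is inelastic at this price.

-0.093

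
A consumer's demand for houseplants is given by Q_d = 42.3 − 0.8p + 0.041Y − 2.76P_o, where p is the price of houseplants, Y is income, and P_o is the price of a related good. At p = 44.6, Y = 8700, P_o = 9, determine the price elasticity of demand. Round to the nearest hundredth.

-0.11

At the given point, Q_d = 42.3 − 0.8(44.6) + 0.041(8700) − 2.76(9) = 42.3 − 35.68 + 356.7 − 24.84 = 338.48.
∂Q_d/∂p = −0.8, so E_p = (−0.8)·(44.6/338.48) ≈ -0.11.
|E_p| < 1: demand is inelastic.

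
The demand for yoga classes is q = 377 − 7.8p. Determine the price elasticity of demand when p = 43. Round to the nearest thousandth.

-8.063

At p = 43, q = 41.6.
dq/dp = −7.8.
Point elasticity E = (dq/dp)·(p/q) = -7.8 × 43/41.6 ≈ -8.063.
|E| > 1, so demand is elastic at this price.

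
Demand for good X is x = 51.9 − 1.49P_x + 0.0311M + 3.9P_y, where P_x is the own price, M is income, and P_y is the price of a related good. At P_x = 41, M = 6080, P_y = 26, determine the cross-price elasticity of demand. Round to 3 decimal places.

At the given point, x = 51.9 − 1.49(41) + 0.0311(6080) + 3.9(26) = 51.9 − 61.09 + 189.088 + 101.4 = 281.298.
∂x/∂P_y = +3.9, so E_xy = 3.9·(26/281.298) ≈ 0.360.
E_xy > 0: the goods are substitutes.

0.360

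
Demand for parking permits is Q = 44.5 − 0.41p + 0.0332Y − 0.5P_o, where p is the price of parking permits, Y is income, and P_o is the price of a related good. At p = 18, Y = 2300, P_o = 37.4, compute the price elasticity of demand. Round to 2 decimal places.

Substituting, Q = 44.5 − 0.41(18) + 0.0332(2300) − 0.5(37.4) = 44.5 − 7.38 + 76.36 − 18.7 = 94.78.
∂Q/∂p = −0.41, so E_p = (−0.41)·(18/94.78) ≈ -0.08.
|E_p| < 1: demand is inelastic.

-0.08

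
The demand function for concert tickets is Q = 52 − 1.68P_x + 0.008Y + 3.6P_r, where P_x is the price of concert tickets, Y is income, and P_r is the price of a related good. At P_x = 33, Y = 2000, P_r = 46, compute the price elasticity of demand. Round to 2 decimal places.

-0.31

First evaluate Q: 52 − 1.68(33) + 0.008(2000) + 3.6(46) = 52 − 55.44 + 16 + 165.6 = 178.16.
∂Q/∂P_x = −1.68, so E_p = (−1.68)·(33/178.16) ≈ -0.31.
|E_p| < 1: demand is inelastic.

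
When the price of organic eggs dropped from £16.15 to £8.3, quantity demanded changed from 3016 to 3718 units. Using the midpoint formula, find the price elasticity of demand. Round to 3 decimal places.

%Δq = (3718 − 3016)/[(3016 + 3718)/2] = 702/3367 ≈ 0.2085.
%Δp = (8.3 − 16.15)/[(16.15 + 8.3)/2] = -7.85/12.225 ≈ -0.6421.
Arc elasticity E = %Δq/%Δp ≈ 0.2085/-0.6421 ≈ -0.325.
|E| < 1: demand is inelastic over this range.

-0.325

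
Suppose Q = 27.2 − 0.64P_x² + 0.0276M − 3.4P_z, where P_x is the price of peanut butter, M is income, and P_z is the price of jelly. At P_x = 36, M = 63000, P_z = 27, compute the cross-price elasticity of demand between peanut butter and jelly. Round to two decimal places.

-0.11

First evaluate Q: 27.2 − 0.64(36)² + 0.0276(63000) − 3.4(27) = 27.2 − 829.44 + 1738.8 − 91.8 = 844.76.
∂Q/∂P_z = −3.4, so E_xy = -3.4·(27/844.76) ≈ -0.11.
E_xy < 0: the goods are complements.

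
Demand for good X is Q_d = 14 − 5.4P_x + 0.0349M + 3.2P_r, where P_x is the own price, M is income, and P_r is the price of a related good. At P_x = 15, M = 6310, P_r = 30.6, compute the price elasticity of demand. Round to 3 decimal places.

-0.323

At the given point, Q_d = 14 − 5.4(15) + 0.0349(6310) + 3.2(30.6) = 14 − 81 + 220.219 + 97.92 = 251.139.
∂Q_d/∂P_x = −5.4, so E_p = (−5.4)·(15/251.139) ≈ -0.323.
|E_p| < 1: demand is inelastic.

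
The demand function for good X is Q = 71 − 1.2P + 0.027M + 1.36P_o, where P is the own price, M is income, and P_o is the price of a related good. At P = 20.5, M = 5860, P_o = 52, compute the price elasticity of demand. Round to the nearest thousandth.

-0.089

First evaluate Q: 71 − 1.2(20.5) + 0.027(5860) + 1.36(52) = 71 − 24.6 + 158.22 + 70.72 = 275.34.
∂Q/∂P = −1.2, so E_p = (−1.2)·(20.5/275.34) ≈ -0.089.
|E_p| < 1: demand is inelastic.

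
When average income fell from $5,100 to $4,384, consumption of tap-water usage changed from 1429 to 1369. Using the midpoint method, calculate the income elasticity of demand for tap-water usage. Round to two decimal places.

0.28

%ΔQ = (1369 − 1429)/[(1429+1369)/2] = -60/1399 ≈ -0.0429.
%ΔY = (4,384 − 5,100)/[(5,100+4,384)/2] = -716/4742 ≈ -0.1510.
E_I = %ΔQ/%ΔY ≈ 0.28.
E_I ∈ (0,1): normal good (necessity).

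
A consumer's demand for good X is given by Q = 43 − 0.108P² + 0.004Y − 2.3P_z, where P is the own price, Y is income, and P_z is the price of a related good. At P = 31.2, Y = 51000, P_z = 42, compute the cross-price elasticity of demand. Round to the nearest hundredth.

First evaluate Q: 43 − 0.108(31.2)² + 0.004(51000) − 2.3(42) = 43 − 105.1315 + 204 − 96.6 = 45.2685.
∂Q/∂P_z = −2.3, so E_xy = -2.3·(42/45.2685) ≈ -2.13.
E_xy < 0: the goods are complements.

-2.13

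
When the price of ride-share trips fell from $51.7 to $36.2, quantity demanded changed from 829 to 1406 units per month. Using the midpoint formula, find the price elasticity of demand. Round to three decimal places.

-1.464

%ΔQ = (1406 − 829)/[(829 + 1406)/2] = 577/1117.5 ≈ 0.5163.
%Δp = (36.2 − 51.7)/[(51.7 + 36.2)/2] = -15.5/43.95 ≈ -0.3527.
Arc elasticity E = %ΔQ/%Δp ≈ 0.5163/-0.3527 ≈ -1.464.
|E| > 1: demand is elastic over this range.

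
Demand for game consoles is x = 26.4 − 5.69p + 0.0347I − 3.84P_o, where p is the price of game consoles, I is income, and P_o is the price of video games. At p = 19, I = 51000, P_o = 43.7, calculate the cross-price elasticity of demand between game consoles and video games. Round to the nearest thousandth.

At the given point, x = 26.4 − 5.69(19) + 0.0347(51000) − 3.84(43.7) = 26.4 − 108.11 + 1769.7 − 167.808 = 1520.182.
∂x/∂P_o = −3.84, so E_xy = -3.84·(43.7/1520.182) ≈ -0.110.
E_xy < 0: the goods are complements.

-0.110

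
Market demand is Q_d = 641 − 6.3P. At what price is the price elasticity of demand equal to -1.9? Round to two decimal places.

66.66

Set −bP/(a − bP) = −1.9 ⇒ bP = 1.9(a − bP) ⇒ bP(1+1.9) = 1.9·a.
P = 1.9·641/(6.3·2.9) ≈ 66.66.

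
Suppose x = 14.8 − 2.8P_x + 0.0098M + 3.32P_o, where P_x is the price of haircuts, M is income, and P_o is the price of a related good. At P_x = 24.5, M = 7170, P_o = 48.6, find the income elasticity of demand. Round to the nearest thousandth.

0.395

At the given point, x = 14.8 − 2.8(24.5) + 0.0098(7170) + 3.32(48.6) = 14.8 − 68.6 + 70.266 + 161.352 = 177.818.
∂x/∂M = +0.0098, so E_I = 0.0098·(7170/177.818) ≈ 0.395.
E_I ∈ (0,1): normal good (necessity).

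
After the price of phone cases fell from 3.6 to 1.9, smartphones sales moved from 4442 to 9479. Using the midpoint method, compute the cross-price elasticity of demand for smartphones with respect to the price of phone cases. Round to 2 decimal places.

%ΔQ_x = (9479 − 4442)/[(4442+9479)/2] = 5037/6960.5 ≈ 0.7237.
%ΔP_y = (1.9 − 3.6)/[(3.6+1.9)/2] ≈ -0.6182.
E_xy = 0.7237/-0.6182 ≈ -1.17.
E_xy < 0, so smartphones and phone cases are complements.

-1.17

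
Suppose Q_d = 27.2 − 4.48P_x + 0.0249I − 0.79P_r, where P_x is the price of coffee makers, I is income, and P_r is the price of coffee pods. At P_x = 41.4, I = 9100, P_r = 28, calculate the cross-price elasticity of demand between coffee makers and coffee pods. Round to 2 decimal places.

-0.48

Substituting, Q_d = 27.2 − 4.48(41.4) + 0.0249(9100) − 0.79(28) = 27.2 − 185.472 + 226.59 − 22.12 = 46.198.
∂Q_d/∂P_r = −0.79, so E_xy = -0.79·(28/46.198) ≈ -0.48.
E_xy < 0: the goods are complements.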